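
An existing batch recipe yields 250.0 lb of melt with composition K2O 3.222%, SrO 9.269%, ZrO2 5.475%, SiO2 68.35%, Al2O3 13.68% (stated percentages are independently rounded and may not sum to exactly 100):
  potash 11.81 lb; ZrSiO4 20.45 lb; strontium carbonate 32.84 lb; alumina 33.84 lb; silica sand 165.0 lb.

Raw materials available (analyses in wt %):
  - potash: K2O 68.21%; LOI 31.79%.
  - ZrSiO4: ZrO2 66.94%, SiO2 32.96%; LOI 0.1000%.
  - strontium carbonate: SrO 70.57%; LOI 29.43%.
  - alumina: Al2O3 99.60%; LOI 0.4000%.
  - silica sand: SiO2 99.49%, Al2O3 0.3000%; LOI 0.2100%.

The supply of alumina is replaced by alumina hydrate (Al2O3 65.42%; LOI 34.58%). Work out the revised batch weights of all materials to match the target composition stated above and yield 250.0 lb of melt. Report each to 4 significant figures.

The intermediate values appear, with 4-significant-digit rounding, when written out; each numeric step maintains exact precision from first step to last. Every reported number takes a single rounding. The derived quantities, which include glass mass, the totals, yield, five oxide percentages, ignition loss, are rebuilt at full precision, exactly as printed in the problem or the answer, starting from the weights for 250.0 lb of glass.
Oxide-by-oxide targets in 250.0 lb melt:
  K2O: 3.222% × 250.0 = 8.055 lb
  SrO: 9.269% × 250.0 = 23.17 lb
  ZrO2: 5.475% × 250.0 = 13.69 lb
  SiO2: 68.35% × 250.0 = 170.9 lb
  Al2O3: 13.68% × 250.0 = 34.20 lb
Per-oxide balance check on the weights just shown, relative to the basis at hand (every target is met by its sum inside rounding margins):
  K2O: 11.81·0.6821 = 8.056 lb (target 8.055 lb)
  SrO: 32.84·0.7057 = 23.18 lb (target 23.17 lb)
  ZrO2: 20.45·0.6694 = 13.69 lb (target 13.69 lb)
  SiO2: 20.45·0.3296 + 165.0·0.9949 = 170.9 lb (target 170.9 lb)
  Al2O3: 51.52·0.6542 + 165.0·0.003000 = 34.20 lb (target 34.20 lb)
Glass mass check: net batch after ignition = 250.0 lb (oxide target masses add up to 250.0 lb; with the basis standing at 250.0 lb — gaps are rounding artifacts).
Adding the batch up: Σ batch = 281.6 lb; the LOI term Σ batch·LOI equals 31.60 lb; yield: glass divided by total = 88.78%.

Revised batch per 250.0 lb melt:
  potash: 11.81 lb
  ZrSiO4: 20.45 lb
  strontium carbonate: 32.84 lb
  alumina hydrate: 51.52 lb
  silica sand: 165.0 lb
Total batch = 281.6 lb; LOI loss = 31.60 lb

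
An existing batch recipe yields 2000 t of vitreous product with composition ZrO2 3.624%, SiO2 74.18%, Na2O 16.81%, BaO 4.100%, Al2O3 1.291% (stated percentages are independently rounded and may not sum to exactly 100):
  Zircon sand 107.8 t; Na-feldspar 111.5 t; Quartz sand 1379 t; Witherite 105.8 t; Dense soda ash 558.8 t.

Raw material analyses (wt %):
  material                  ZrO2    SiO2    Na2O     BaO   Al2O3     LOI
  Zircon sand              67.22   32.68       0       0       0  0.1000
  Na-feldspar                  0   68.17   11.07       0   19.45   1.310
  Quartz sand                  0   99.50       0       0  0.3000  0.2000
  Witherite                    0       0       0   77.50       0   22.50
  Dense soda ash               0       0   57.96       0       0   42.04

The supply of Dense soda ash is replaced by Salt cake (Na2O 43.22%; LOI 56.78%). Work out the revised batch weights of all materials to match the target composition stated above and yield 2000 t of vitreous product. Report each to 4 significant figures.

Revised batch per 2000 t vitreous product:
  Zircon sand: 107.8 t
  Na-feldspar: 111.5 t
  Quartz sand: 1379 t
  Witherite: 105.8 t
  Salt cake: 749.3 t
Total batch = 2453 t; LOI loss = 453.6 t

The intermediate values are printed rounded to 4 significant figures as written. All internal work carries full precision in every operation. Every reported result is rounded just once. The derived quantities (five oxide percentages, yield, the totals, ignition loss, glass mass) are computed from the weighed amounts for 2000 t of glass in full float precision, exactly as shown in the problem or the answer.
Target masses of each oxide per 2000 t vitreous product:
  ZrO2: 3.624% × 2000 = 72.48 t
  SiO2: 74.18% × 2000 = 1484 t
  Na2O: 16.81% × 2000 = 336.2 t
  BaO: 4.100% × 2000 = 82.00 t
  Al2O3: 1.291% × 2000 = 25.82 t
Verifying the oxide balance using the reported weights, versus the basis set out (each sum matches its target mass given rounding of the digits):
  ZrO2: 107.8·0.6722 = 72.46 t (target 72.48 t)
  SiO2: 107.8·0.3268 + 111.5·0.6817 + 1379·0.9950 = 1483 t (target 1484 t)
  Na2O: 111.5·0.1107 + 749.3·0.4322 = 336.2 t (target 336.2 t)
  BaO: 105.8·0.7750 = 82.00 t (target 82.00 t)
  Al2O3: 111.5·0.1945 + 1379·0.003000 = 25.82 t (target 25.82 t)
Mass balance on the glass: batch total minus LOI = 2000 t (oxide target masses add up to 2000 t; the stated basis being 2000 t — differing by rounding only).
Batch grand total — Σ batch = 2453 t; loss to ignition Σ batch·LOI = 453.6 t; yield: glass divided by total = 81.51%.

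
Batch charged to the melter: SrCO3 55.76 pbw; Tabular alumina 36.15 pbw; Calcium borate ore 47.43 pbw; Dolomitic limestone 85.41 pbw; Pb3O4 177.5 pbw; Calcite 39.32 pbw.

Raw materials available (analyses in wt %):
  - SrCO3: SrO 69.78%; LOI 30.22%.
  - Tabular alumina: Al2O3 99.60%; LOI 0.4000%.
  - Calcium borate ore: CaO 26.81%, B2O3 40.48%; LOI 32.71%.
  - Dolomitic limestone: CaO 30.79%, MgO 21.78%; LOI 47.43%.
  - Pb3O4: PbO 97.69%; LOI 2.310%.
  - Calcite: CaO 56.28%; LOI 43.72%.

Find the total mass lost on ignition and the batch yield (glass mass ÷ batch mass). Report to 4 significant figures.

LOI loss = 94.31 pbw; glass = 347.3 pbw; yield = 78.64%

In-progress results are printed rounded to four significant digits — the working math runs at exact precision through every step — every reported value sees exactly one rounding. All derived quantities are rebuilt using the weight values per 347.3 pbw of glass in full precision (glass mass, ignition loss, six oxide percentages, the totals, the yield), as given in the problem or answer text.
Loss on ignition, line by line:
  SrCO3: 55.76 × 0.3022 = 16.85 pbw
  Tabular alumina: 36.15 × 0.004000 = 0.1446 pbw
  Calcium borate ore: 47.43 × 0.3271 = 15.51 pbw
  Dolomitic limestone: 85.41 × 0.4743 = 40.51 pbw
  Pb3O4: 177.5 × 0.02310 = 4.100 pbw
  Calcite: 39.32 × 0.4372 = 17.19 pbw
Total LOI = 94.31 pbw
Glass = batch − LOI = 441.6 − 94.31 = 347.3 pbw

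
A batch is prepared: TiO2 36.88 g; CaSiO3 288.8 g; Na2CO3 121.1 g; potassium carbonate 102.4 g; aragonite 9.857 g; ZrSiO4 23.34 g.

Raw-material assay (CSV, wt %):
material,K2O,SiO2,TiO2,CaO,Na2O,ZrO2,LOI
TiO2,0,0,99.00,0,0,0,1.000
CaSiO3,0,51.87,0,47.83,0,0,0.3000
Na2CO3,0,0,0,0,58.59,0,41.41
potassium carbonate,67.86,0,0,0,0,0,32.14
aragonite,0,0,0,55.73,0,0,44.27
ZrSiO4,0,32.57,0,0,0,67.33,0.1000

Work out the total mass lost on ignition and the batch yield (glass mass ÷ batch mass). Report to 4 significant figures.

LOI loss = 88.68 g; glass = 493.7 g; yield = 84.77%

Working values are printed rounded to four significant digits in the working — full precision is carried at each step. Every reported value takes exactly one rounding — the derived quantities (net glass mass, the six compositions, yield, totals, LOI) are rebuilt from the batch weights on 493.7 g of glass in full float precision exactly as shown in problem or answer.
LOI of each material in turn:
  TiO2: 36.88 × 0.01000 = 0.3688 g
  CaSiO3: 288.8 × 0.003000 = 0.8664 g
  Na2CO3: 121.1 × 0.4141 = 50.15 g
  potassium carbonate: 102.4 × 0.3214 = 32.91 g
  aragonite: 9.857 × 0.4427 = 4.364 g
  ZrSiO4: 23.34 × 0.001000 = 0.02334 g
Total LOI = 88.68 g
Glass = batch − LOI = 582.4 − 88.68 = 493.7 g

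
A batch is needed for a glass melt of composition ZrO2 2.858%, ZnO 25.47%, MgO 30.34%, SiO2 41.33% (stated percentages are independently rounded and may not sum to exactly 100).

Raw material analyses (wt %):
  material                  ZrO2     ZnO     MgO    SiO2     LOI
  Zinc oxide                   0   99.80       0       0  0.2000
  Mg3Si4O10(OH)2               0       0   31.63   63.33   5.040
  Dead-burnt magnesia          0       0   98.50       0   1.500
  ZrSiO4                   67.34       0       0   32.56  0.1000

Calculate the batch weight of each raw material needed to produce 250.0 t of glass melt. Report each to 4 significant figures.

Batch per 250.0 t glass melt:
  Zinc oxide: 63.80 t
  Mg3Si4O10(OH)2: 157.7 t
  Dead-burnt magnesia: 26.37 t
  ZrSiO4: 10.61 t
Total batch = 258.5 t; LOI loss = 8.482 t; yield = 96.72%

Each numeric step maintains exact precision through every step. The intermediate values are displayed with 4-significant-figure rounding as written — every reported result undergoes a single rounding. All derived quantities, which include yield, the totals, net glass mass, the four compositions, ignition loss, are rebuilt at full float precision, as written in question or answer, using the weight values for 250.0 t of glass.
Oxide mass targets, per 250.0 t glass melt:
  ZrO2: 2.858% × 250.0 = 7.145 t
  ZnO: 25.47% × 250.0 = 63.68 t
  MgO: 30.34% × 250.0 = 75.85 t
  SiO2: 41.33% × 250.0 = 103.3 t
Per-oxide balance check using the reported weights, versus the basis set out (summed amounts equal target values exact up to rounding of places):
  ZrO2: 10.61·0.6734 = 7.145 t (target 7.145 t)
  ZnO: 63.80·0.9980 = 63.67 t (target 63.68 t)
  MgO: 157.7·0.3163 + 26.37·0.9850 = 75.85 t (target 75.85 t)
  SiO2: 157.7·0.6333 + 10.61·0.3256 = 103.3 t (target 103.3 t)
Glass mass check: whole batch net of LOI = 250.0 t (the targets, summed, come to 250.0 t; against the stated basis, 250.0 t — any gap is answer rounding).
Whole-batch sum: Σ batch = 258.5 t; LOI removed, Σ of batch·LOI: 8.482 t; yield = glass ÷ total batch = 96.72%.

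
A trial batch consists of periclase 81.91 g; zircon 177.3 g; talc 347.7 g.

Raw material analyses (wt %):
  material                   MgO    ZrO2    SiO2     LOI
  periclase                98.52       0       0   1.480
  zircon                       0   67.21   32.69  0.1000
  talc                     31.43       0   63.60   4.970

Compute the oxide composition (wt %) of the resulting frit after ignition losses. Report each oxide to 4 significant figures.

All arithmetic carries full precision at every stage — intermediates are shown, with 4-significant-digit rounding, as written; each reported figure is rounded exactly once; all derived quantities are computed at full precision (ignition loss, the three compositions, yield, glass mass, totals) from the batch weights on 588.2 g of glass, exactly as shown in the problem or answer text.
Delivered oxide masses:
  MgO: 81.91·0.9852 + 347.7·0.3143 = 190.0 g
  ZrO2: 177.3·0.6721 = 119.2 g
  SiO2: 177.3·0.3269 + 347.7·0.6360 = 279.1 g
LOI: 81.91·0.01480 + 177.3·0.001000 + 347.7·0.04970 = 18.67 g
batch − LOI leaves glass = 606.9 − 18.67 = 588.2 g (matching Σ of the oxides)
each wt % is 100 × oxide ÷ glass

Glass mass = 588.2 g (batch 606.9 − LOI 18.67).
Composition: MgO 32.30%, ZrO2 20.26%, SiO2 47.45%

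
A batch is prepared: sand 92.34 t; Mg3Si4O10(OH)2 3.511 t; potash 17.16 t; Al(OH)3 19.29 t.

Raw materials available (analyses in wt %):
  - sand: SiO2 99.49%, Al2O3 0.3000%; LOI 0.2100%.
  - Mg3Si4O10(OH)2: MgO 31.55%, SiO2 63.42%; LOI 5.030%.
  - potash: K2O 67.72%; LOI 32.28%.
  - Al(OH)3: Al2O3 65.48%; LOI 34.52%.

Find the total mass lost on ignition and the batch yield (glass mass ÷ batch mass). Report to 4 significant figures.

LOI loss = 12.57 t; glass = 119.7 t; yield = 90.50%

Every computation runs at exact precision from first step to last — mid-chain values are displayed (rounded to 4 significant figures) at each printed step — a single rounding produces every reported result. Derived quantities, which include the totals, LOI, the yield, the four compositions, net glass mass, are re-derived at full precision, exactly as shown in the question or the answer, from the batch weights per 119.7 t of glass.
LOI of each material in turn:
  sand: 92.34 × 0.002100 = 0.1939 t
  Mg3Si4O10(OH)2: 3.511 × 0.05030 = 0.1766 t
  potash: 17.16 × 0.3228 = 5.539 t
  Al(OH)3: 19.29 × 0.3452 = 6.659 t
Total LOI = 12.57 t
Glass = batch − LOI = 132.3 − 12.57 = 119.7 t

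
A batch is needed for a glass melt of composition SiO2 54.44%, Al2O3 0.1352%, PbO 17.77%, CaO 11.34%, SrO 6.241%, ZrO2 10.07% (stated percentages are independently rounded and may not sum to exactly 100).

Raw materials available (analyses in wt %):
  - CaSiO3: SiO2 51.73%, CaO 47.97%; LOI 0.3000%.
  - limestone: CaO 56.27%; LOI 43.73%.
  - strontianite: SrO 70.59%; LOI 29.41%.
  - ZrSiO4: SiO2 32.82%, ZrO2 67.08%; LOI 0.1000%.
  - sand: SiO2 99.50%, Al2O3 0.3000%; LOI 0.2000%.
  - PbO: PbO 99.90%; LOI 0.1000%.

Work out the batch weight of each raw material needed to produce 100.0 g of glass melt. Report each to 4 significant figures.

Every computation keeps exact precision throughout. In-progress results are shown (rounded to four significant digits) within the worked lines. Each reported figure is rounded once only. The derived quantities are rebuilt in full float precision (six oxide percentages, LOI, the totals, the yield, glass mass) using the weight values at 100.0 g of glass, precisely as stated by problem or answer.
Target oxide masses per 100.0 g glass melt:
  SiO2: 54.44% × 100.0 = 54.44 g
  Al2O3: 0.1352% × 100.0 = 0.1352 g
  PbO: 17.77% × 100.0 = 17.77 g
  CaO: 11.34% × 100.0 = 11.34 g
  SrO: 6.241% × 100.0 = 6.241 g
  ZrO2: 10.07% × 100.0 = 10.07 g
Sums-versus-targets review with the batch weights as given, versus the basis set out (oxide sums agree with the targets net of answer rounding effects):
  SiO2: 9.031·0.5173 + 15.01·0.3282 + 45.07·0.9950 = 54.44 g (target 54.44 g)
  Al2O3: 45.07·0.003000 = 0.1352 g (target 0.1352 g)
  PbO: 17.79·0.9990 = 17.77 g (target 17.77 g)
  CaO: 9.031·0.4797 + 12.45·0.5627 = 11.34 g (target 11.34 g)
  SrO: 8.841·0.7059 = 6.241 g (target 6.241 g)
  ZrO2: 15.01·0.6708 = 10.07 g (target 10.07 g)
Glass-mass sanity pass: Σ batch − LOI loss = 100.0 g (targets for the oxides total 100.0 g; the stated basis being 100.0 g — differing by rounding only).
Batch total: Σ batch = 108.2 g; loss to ignition Σ batch·LOI = 8.195 g; as yield: glass ÷ batch → 92.43%.

Batch per 100.0 g glass melt:
  CaSiO3: 9.031 g
  limestone: 12.45 g
  strontianite: 8.841 g
  ZrSiO4: 15.01 g
  sand: 45.07 g
  PbO: 17.79 g
Total batch = 108.2 g; LOI loss = 8.195 g; yield = 92.43%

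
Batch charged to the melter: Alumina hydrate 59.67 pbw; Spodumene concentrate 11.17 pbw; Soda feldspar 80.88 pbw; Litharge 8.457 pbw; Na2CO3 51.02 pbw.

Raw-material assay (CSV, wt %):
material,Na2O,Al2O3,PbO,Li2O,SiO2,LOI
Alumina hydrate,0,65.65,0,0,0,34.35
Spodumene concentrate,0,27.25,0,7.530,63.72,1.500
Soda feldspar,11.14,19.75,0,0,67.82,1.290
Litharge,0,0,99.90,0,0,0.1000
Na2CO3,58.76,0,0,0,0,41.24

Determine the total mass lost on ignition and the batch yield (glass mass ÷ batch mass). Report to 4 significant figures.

LOI loss = 42.76 pbw; glass = 168.4 pbw; yield = 79.76%

Every computation carries full float precision from start to finish — intermediates are printed (rounded to four significant digits) alongside each step. Every reported result takes just one rounding. All derived quantities (five oxide percentages, LOI, the yield, glass mass, totals) are re-derived at full precision from the batch weights per 168.4 pbw of glass precisely as stated by either problem or answer.
Ignition loss by material:
  Alumina hydrate: 59.67 × 0.3435 = 20.50 pbw
  Spodumene concentrate: 11.17 × 0.01500 = 0.1676 pbw
  Soda feldspar: 80.88 × 0.01290 = 1.043 pbw
  Litharge: 8.457 × 0.001000 = 0.008457 pbw
  Na2CO3: 51.02 × 0.4124 = 21.04 pbw
Total LOI = 42.76 pbw
Glass = batch − LOI = 211.2 − 42.76 = 168.4 pbw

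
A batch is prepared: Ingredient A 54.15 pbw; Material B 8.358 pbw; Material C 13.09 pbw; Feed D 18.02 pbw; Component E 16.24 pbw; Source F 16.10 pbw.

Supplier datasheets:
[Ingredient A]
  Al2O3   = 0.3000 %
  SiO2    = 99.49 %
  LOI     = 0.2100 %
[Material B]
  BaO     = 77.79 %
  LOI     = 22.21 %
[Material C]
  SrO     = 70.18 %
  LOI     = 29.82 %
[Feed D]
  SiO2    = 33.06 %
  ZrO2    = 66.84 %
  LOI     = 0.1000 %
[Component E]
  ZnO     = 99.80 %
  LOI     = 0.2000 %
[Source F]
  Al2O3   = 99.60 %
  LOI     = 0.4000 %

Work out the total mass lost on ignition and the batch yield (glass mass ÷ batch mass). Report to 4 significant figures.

LOI loss = 5.988 pbw; glass = 120.0 pbw; yield = 95.25%

The working math maintains full precision from start to finish — the intermediate values are shown with 4-significant-digit rounding in the printout — exactly one rounding lands on each reported number — derived quantities are rebuilt in full float precision (ignition loss, glass mass, the totals, the six compositions, yield) from the weighed amounts on 120.0 pbw of glass, as quoted within question or answer.
Per-material ignition loss:
  Ingredient A: 54.15 × 0.002100 = 0.1137 pbw
  Material B: 8.358 × 0.2221 = 1.856 pbw
  Material C: 13.09 × 0.2982 = 3.903 pbw
  Feed D: 18.02 × 0.001000 = 0.01802 pbw
  Component E: 16.24 × 0.002000 = 0.03248 pbw
  Source F: 16.10 × 0.004000 = 0.06440 pbw
Total LOI = 5.988 pbw
Glass = batch − LOI = 126.0 − 5.988 = 120.0 pbw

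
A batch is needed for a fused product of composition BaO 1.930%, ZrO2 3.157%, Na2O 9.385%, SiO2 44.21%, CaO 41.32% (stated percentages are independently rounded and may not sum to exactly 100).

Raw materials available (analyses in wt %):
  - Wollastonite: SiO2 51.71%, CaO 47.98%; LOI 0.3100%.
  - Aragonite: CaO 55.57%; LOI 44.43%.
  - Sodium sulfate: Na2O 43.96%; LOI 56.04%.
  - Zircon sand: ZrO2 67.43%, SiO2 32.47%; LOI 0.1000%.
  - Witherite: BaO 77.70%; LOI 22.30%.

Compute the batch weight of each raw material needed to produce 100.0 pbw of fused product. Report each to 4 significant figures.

Batch per 100.0 pbw fused product:
  Wollastonite: 82.56 pbw
  Aragonite: 3.076 pbw
  Sodium sulfate: 21.35 pbw
  Zircon sand: 4.682 pbw
  Witherite: 2.484 pbw
Total batch = 114.2 pbw; LOI loss = 14.15 pbw; yield = 87.61%

Exact precision is maintained end to end; working values are printed, with 4-significant-digit rounding, in the printout; every reported number is rounded once only. Derived quantities are rebuilt starting from the weights on 100.0 pbw of glass in exact precision (LOI, yield, five oxide percentages, glass mass, totals) precisely as stated by question or answer.
Per-oxide target masses for 100.0 pbw fused product:
  BaO: 1.930% × 100.0 = 1.930 pbw
  ZrO2: 3.157% × 100.0 = 3.157 pbw
  Na2O: 9.385% × 100.0 = 9.385 pbw
  SiO2: 44.21% × 100.0 = 44.21 pbw
  CaO: 41.32% × 100.0 = 41.32 pbw
Checking each oxide sum from the weights as reported, at the basis given (delivered sums recover each target up to rounding of the answer):
  BaO: 2.484·0.7770 = 1.930 pbw (target 1.930 pbw)
  ZrO2: 4.682·0.6743 = 3.157 pbw (target 3.157 pbw)
  Na2O: 21.35·0.4396 = 9.385 pbw (target 9.385 pbw)
  SiO2: 82.56·0.5171 + 4.682·0.3247 = 44.21 pbw (target 44.21 pbw)
  CaO: 82.56·0.4798 + 3.076·0.5557 = 41.32 pbw (target 41.32 pbw)
Auditing the glass mass value: whole batch net of LOI = 100.0 pbw (oxide target masses add up to 100.0 pbw; with the basis standing at 100.0 pbw — gaps are rounding artifacts).
Adding the batch up: Σ batch = 114.2 pbw; loss to ignition Σ batch·LOI = 14.15 pbw; glass ÷ batch gives a yield of 87.61%.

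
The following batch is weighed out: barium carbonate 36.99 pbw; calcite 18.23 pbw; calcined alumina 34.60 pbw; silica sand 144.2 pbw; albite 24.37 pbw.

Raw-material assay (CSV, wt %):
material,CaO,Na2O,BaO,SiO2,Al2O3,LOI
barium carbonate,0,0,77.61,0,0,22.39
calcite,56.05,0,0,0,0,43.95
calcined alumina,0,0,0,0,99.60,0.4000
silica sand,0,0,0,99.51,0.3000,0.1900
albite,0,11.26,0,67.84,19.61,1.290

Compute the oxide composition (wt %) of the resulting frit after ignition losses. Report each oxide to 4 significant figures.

All arithmetic holds full precision throughout — rounding to four significant figures applies to each mid-chain value as printed — a single rounding produces every reported figure. The derived quantities (glass mass, the yield, totals, the five compositions, LOI) are computed at full precision from the batch weights at 241.4 pbw of glass as they appear in the problem or answer text.
Oxide-by-oxide delivered mass:
  CaO: 18.23·0.5605 = 10.22 pbw
  Na2O: 24.37·0.1126 = 2.744 pbw
  BaO: 36.99·0.7761 = 28.71 pbw
  SiO2: 144.2·0.9951 + 24.37·0.6784 = 160.0 pbw
  Al2O3: 34.60·0.9960 + 144.2·0.003000 + 24.37·0.1961 = 39.67 pbw
LOI: 36.99·0.2239 + 18.23·0.4395 + 34.60·0.004000 + 144.2·0.001900 + 24.37·0.01290 = 17.02 pbw
Glass mass = batch − LOI = 258.4 − 17.02 = 241.4 pbw (equal to the oxide-mass sum)
wt %: oxide over glass, times 100

Glass mass = 241.4 pbw (batch 258.4 − LOI 17.02).
Composition: CaO 4.233%, Na2O 1.137%, BaO 11.89%, SiO2 66.30%, Al2O3 16.44%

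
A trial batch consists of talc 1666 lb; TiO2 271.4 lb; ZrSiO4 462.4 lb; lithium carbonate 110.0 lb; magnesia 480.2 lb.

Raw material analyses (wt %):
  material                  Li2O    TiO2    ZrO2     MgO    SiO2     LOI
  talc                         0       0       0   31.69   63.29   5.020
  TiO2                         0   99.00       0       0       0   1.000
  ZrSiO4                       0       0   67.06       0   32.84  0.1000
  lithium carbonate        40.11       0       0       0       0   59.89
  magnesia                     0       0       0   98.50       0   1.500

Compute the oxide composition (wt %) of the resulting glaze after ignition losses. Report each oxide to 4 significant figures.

Glass mass = 2830 lb (batch 2990 − LOI 159.9).
Composition: Li2O 1.559%, TiO2 9.494%, ZrO2 10.96%, MgO 35.37%, SiO2 42.62%

The working math carries full precision at every stage — the intermediate values are displayed rounded off to 4 significant figures at each printed step. Each reported figure is rounded just once. Derived quantities, which include LOI, net glass mass, the totals, the five compositions, the yield, are re-derived at exact precision, as given in problem or answer, using the weight values for 2830 lb of glass.
Oxide masses out of the charge:
  Li2O: 110.0·0.4011 = 44.12 lb
  TiO2: 271.4·0.9900 = 268.7 lb
  ZrO2: 462.4·0.6706 = 310.1 lb
  MgO: 1666·0.3169 + 480.2·0.9850 = 1001 lb
  SiO2: 1666·0.6329 + 462.4·0.3284 = 1206 lb
LOI: 1666·0.05020 + 271.4·0.01000 + 462.4·0.001000 + 110.0·0.5989 + 480.2·0.01500 = 159.9 lb
Glass = total batch minus LOI = 2990 − 159.9 = 2830 lb (= Σ oxide masses)
wt % = oxide mass / glass mass × 100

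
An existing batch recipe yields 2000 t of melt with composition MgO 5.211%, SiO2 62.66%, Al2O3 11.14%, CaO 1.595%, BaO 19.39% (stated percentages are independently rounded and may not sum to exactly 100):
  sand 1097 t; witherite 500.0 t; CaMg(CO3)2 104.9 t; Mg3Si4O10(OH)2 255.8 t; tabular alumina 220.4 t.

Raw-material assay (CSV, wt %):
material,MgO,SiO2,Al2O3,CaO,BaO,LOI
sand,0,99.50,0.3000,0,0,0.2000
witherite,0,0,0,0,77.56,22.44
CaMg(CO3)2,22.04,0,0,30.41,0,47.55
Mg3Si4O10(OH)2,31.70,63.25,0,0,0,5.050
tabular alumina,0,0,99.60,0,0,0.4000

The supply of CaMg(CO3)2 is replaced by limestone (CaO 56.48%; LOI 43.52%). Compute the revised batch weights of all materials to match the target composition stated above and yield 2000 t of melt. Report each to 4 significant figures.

Each numeric step carries full precision at each step — the intermediate values appear rounded to four significant figures on the page; each reported figure is rounded once only; the derived quantities are computed at exact precision (the five compositions, net glass mass, the yield, ignition loss, the totals) starting from the weights for 2000 t of glass exactly as shown in problem or answer.
The oxide mass targets at 2000 t melt:
  MgO: 5.211% × 2000 = 104.2 t
  SiO2: 62.66% × 2000 = 1253 t
  Al2O3: 11.14% × 2000 = 222.8 t
  CaO: 1.595% × 2000 = 31.90 t
  BaO: 19.39% × 2000 = 387.8 t
Per-oxide balance check per the reported batch figures, at the basis given (sum by sum, the targets are met up to rounding of the answer):
  MgO: 328.8·0.3170 = 104.2 t (target 104.2 t)
  SiO2: 1051·0.9950 + 328.8·0.6325 = 1254 t (target 1253 t)
  Al2O3: 1051·0.003000 + 220.5·0.9960 = 222.8 t (target 222.8 t)
  CaO: 56.48·0.5648 = 31.90 t (target 31.90 t)
  BaO: 500.0·0.7756 = 387.8 t (target 387.8 t)
Glass-mass bookkeeping: batch Σ − ignition loss = 2000 t (the Σ of target masses is 2000 t; against the stated basis, 2000 t — any gap is answer rounding).
Total batch = Σ batch = 2157 t; ignition loss, Σ(batch × LOI) = 156.4 t; yield = glass ÷ total batch = 92.75%.

Revised batch per 2000 t melt:
  sand: 1051 t
  witherite: 500.0 t
  limestone: 56.48 t
  Mg3Si4O10(OH)2: 328.8 t
  tabular alumina: 220.5 t
Total batch = 2157 t; LOI loss = 156.4 t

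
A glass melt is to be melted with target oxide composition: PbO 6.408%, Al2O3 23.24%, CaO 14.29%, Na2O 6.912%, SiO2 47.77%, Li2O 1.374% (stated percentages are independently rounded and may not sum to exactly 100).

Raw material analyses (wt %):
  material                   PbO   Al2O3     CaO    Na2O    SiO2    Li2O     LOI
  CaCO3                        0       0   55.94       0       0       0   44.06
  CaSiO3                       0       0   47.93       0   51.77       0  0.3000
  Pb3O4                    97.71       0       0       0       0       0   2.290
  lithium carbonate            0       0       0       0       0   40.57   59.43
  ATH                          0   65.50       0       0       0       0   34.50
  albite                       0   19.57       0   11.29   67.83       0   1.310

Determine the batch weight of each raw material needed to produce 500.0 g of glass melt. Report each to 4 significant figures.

All internal work maintains full precision end to end. Working values are shown (rounded to 4 significant digits) in the printout; every reported figure takes just one rounding — all derived quantities (ignition loss, six oxide percentages, net glass mass, yield, totals) are re-derived starting from the weights at 500.0 g of glass in full precision, as quoted within question or answer.
Oxide-by-oxide targets in 500.0 g glass melt:
  PbO: 6.408% × 500.0 = 32.04 g
  Al2O3: 23.24% × 500.0 = 116.2 g
  CaO: 14.29% × 500.0 = 71.45 g
  Na2O: 6.912% × 500.0 = 34.56 g
  SiO2: 47.77% × 500.0 = 238.8 g
  Li2O: 1.374% × 500.0 = 6.870 g
Oxide-by-oxide audit applying the batch weights above, versus the basis set out (sum by sum, the targets are met exact up to rounding of places):
  PbO: 32.79·0.9771 = 32.04 g (target 32.04 g)
  Al2O3: 85.94·0.6550 + 306.1·0.1957 = 116.2 g (target 116.2 g)
  CaO: 76.07·0.5594 + 60.29·0.4793 = 71.45 g (target 71.45 g)
  Na2O: 306.1·0.1129 = 34.56 g (target 34.56 g)
  SiO2: 60.29·0.5177 + 306.1·0.6783 = 238.8 g (target 238.8 g)
  Li2O: 16.93·0.4057 = 6.869 g (target 6.870 g)
Glass-mass closure: total charge less LOI = 500.0 g (summing oxide targets gives 500.0 g; stated basis 500.0 g — differing by rounding only).
Total batch = Σ batch = 578.1 g; ignition loss, Σ(batch × LOI) = 78.17 g; yield, glass over the total, = 86.48%.

Batch per 500.0 g glass melt:
  CaCO3: 76.07 g
  CaSiO3: 60.29 g
  Pb3O4: 32.79 g
  lithium carbonate: 16.93 g
  ATH: 85.94 g
  albite: 306.1 g
Total batch = 578.1 g; LOI loss = 78.17 g; yield = 86.48%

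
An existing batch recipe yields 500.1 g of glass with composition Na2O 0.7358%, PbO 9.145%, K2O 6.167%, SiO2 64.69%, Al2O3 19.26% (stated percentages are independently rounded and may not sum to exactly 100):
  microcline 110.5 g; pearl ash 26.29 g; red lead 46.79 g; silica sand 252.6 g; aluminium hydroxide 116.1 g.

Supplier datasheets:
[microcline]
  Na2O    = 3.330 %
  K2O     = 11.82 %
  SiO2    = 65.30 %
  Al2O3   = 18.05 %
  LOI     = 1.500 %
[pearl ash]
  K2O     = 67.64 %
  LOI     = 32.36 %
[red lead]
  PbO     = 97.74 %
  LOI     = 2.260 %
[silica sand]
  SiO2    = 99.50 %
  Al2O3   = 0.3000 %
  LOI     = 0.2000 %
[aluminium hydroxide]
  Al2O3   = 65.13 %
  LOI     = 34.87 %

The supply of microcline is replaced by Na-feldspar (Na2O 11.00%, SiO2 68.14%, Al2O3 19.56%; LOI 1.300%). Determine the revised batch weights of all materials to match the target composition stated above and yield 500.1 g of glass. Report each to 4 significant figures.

In-progress results appear, rounded to four significant figures, in the printout — the whole derivation maintains full float precision through every step; exactly one rounding is applied to each reported number; the derived quantities, including the five compositions, yield, totals, ignition loss, glass mass, are re-derived starting from the weights on 500.1 g of glass at exact precision exactly as shown in the question or the answer.
Oxide mass targets, per 500.1 g glass:
  Na2O: 0.7358% × 500.1 = 3.680 g
  PbO: 9.145% × 500.1 = 45.73 g
  K2O: 6.167% × 500.1 = 30.84 g
  SiO2: 64.69% × 500.1 = 323.5 g
  Al2O3: 19.26% × 500.1 = 96.32 g
Verifying the oxide balance per the reported batch figures, at the basis given (sums match the target masses net of answer rounding effects):
  Na2O: 33.45·0.1100 = 3.680 g (target 3.680 g)
  PbO: 46.79·0.9774 = 45.73 g (target 45.73 g)
  K2O: 45.60·0.6764 = 30.84 g (target 30.84 g)
  SiO2: 33.45·0.6814 + 302.2·0.9950 = 323.5 g (target 323.5 g)
  Al2O3: 33.45·0.1956 + 302.2·0.003000 + 136.4·0.6513 = 96.29 g (target 96.32 g)
Auditing the glass mass value: Σ batch − LOI loss = 500.0 g (per-oxide target masses sum to 500.1 g; the stated basis being 500.1 g — a pure rounding effect).
Total batch = Σ batch = 564.4 g; the LOI term Σ batch·LOI equals 64.42 g; yield, glass over the total, = 88.59%.

Revised batch per 500.1 g glass:
  Na-feldspar: 33.45 g
  pearl ash: 45.60 g
  red lead: 46.79 g
  silica sand: 302.2 g
  aluminium hydroxide: 136.4 g
Total batch = 564.4 g; LOI loss = 64.42 g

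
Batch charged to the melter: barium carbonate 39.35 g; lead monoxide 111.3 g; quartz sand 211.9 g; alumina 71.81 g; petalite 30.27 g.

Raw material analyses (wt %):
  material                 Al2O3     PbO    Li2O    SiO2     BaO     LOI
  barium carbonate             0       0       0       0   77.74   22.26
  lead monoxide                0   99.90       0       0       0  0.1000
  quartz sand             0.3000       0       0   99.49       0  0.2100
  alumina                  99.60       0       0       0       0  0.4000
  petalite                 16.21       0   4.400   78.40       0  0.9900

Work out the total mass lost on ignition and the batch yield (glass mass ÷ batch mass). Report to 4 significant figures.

LOI loss = 9.903 g; glass = 454.7 g; yield = 97.87%

Working values are shown (rounded to four significant figures) alongside each step — every computation carries full float precision in all steps; each reported number sees exactly one rounding — all derived quantities, which include LOI, net glass mass, the five compositions, the yield, the totals, are rebuilt in full precision, exactly as shown in either problem or answer, using the weight values for 454.7 g of glass.
Loss on ignition, line by line:
  barium carbonate: 39.35 × 0.2226 = 8.759 g
  lead monoxide: 111.3 × 0.001000 = 0.1113 g
  quartz sand: 211.9 × 0.002100 = 0.4450 g
  alumina: 71.81 × 0.004000 = 0.2872 g
  petalite: 30.27 × 0.009900 = 0.2997 g
Total LOI = 9.903 g
Glass = batch − LOI = 464.6 − 9.903 = 454.7 g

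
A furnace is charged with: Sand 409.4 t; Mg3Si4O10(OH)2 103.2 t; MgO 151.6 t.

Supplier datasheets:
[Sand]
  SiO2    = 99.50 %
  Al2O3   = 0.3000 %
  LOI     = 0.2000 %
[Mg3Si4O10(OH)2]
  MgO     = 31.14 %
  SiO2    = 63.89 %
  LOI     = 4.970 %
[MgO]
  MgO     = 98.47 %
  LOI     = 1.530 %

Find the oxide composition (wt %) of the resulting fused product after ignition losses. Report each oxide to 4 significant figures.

Glass mass = 655.9 t (batch 664.2 − LOI 8.267).
Composition: MgO 27.66%, SiO2 72.15%, Al2O3 0.1872%

The working math maintains exact precision through the solve; mid-chain values are shown rounded to four significant digits when written out; exactly one rounding goes into each reported figure. All derived quantities (totals, three oxide percentages, yield, glass mass, LOI) are rebuilt in full float precision from the weighed amounts at 655.9 t of glass, as set out in either problem or answer.
Mass of each oxide from the mix:
  MgO: 103.2·0.3114 + 151.6·0.9847 = 181.4 t
  SiO2: 409.4·0.9950 + 103.2·0.6389 = 473.3 t
  Al2O3: 409.4·0.003000 = 1.228 t
LOI: 409.4·0.002000 + 103.2·0.04970 + 151.6·0.01530 = 8.267 t
batch − LOI leaves glass = 664.2 − 8.267 = 655.9 t (matching Σ of the oxides)
percent share: oxide ÷ glass, ×100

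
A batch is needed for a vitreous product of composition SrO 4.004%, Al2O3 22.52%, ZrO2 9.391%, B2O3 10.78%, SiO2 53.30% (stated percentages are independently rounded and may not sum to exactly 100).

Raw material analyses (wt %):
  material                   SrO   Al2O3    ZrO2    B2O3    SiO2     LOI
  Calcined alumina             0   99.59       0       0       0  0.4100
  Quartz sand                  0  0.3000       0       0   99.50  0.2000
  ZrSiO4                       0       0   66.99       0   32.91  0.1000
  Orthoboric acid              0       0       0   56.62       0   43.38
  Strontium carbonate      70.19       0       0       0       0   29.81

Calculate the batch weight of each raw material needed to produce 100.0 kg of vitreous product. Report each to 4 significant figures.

Values along the way are printed (rounded to four significant digits) as written — exact precision is carried at every stage — exactly one rounding goes into every reported value — all derived quantities (LOI, totals, yield, glass mass, five oxide percentages) are recomputed from the weighed amounts per 100.0 kg of glass at full float precision as given in the question or the answer.
Target masses of each oxide per 100.0 kg vitreous product:
  SrO: 4.004% × 100.0 = 4.004 kg
  Al2O3: 22.52% × 100.0 = 22.52 kg
  ZrO2: 9.391% × 100.0 = 9.391 kg
  B2O3: 10.78% × 100.0 = 10.78 kg
  SiO2: 53.30% × 100.0 = 53.30 kg
Balance tally, oxide-wise, working from each reported weight, relative to the basis at hand (every target is met by its sum exact up to rounding of places):
  SrO: 5.705·0.7019 = 4.004 kg (target 4.004 kg)
  Al2O3: 22.47·0.9959 + 48.93·0.003000 = 22.52 kg (target 22.52 kg)
  ZrO2: 14.02·0.6699 = 9.392 kg (target 9.391 kg)
  B2O3: 19.04·0.5662 = 10.78 kg (target 10.78 kg)
  SiO2: 48.93·0.9950 + 14.02·0.3291 = 53.30 kg (target 53.30 kg)
Glass mass check: batch total minus LOI = 100.0 kg (oxide target masses add up to 100.0 kg; the stated basis being 100.0 kg — gaps are rounding artifacts).
Adding the batch up: Σ batch = 110.2 kg; the LOI term Σ batch·LOI equals 10.16 kg; yield: glass divided by total = 90.77%.

Batch per 100.0 kg vitreous product:
  Calcined alumina: 22.47 kg
  Quartz sand: 48.93 kg
  ZrSiO4: 14.02 kg
  Orthoboric acid: 19.04 kg
  Strontium carbonate: 5.705 kg
Total batch = 110.2 kg; LOI loss = 10.16 kg; yield = 90.77%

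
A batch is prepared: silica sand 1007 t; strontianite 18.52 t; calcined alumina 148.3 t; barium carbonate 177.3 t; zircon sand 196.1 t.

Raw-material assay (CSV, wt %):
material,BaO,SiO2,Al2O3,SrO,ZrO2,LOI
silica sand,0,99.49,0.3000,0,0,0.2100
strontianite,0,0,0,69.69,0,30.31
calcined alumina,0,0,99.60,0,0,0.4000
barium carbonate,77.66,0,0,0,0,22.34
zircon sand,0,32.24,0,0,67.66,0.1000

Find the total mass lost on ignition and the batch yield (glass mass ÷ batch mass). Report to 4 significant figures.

All internal work maintains full float precision from first step to last. Mid-chain values are displayed (rounded to 4 significant figures) within the worked lines; a single rounding yields each reported figure; derived quantities, which include totals, five oxide percentages, yield, glass mass, LOI, are re-derived at full precision, as quoted within either problem or answer, from the weighed amounts for 1499 t of glass.
Material-by-material LOI:
  silica sand: 1007 × 0.002100 = 2.115 t
  strontianite: 18.52 × 0.3031 = 5.613 t
  calcined alumina: 148.3 × 0.004000 = 0.5932 t
  barium carbonate: 177.3 × 0.2234 = 39.61 t
  zircon sand: 196.1 × 0.001000 = 0.1961 t
Total LOI = 48.13 t
Glass = batch − LOI = 1547 − 48.13 = 1499 t

LOI loss = 48.13 t; glass = 1499 t; yield = 96.89%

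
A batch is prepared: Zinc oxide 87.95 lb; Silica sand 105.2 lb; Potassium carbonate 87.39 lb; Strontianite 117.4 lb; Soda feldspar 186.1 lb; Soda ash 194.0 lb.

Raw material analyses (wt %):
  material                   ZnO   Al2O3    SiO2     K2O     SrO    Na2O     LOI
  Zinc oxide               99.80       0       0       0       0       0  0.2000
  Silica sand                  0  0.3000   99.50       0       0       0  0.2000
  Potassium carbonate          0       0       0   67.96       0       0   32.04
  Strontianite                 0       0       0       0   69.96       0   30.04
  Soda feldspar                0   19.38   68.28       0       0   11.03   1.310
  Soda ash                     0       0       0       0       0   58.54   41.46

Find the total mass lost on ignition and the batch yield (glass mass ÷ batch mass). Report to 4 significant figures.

The intermediate values appear rounded to four significant digits — every computation keeps full float precision from start to finish; each reported number takes a single rounding. Derived quantities, including six oxide percentages, yield, glass mass, totals, ignition loss, are re-derived starting from the weights at 631.5 lb of glass at full float precision, as written in the problem or answer text.
Material-by-material LOI:
  Zinc oxide: 87.95 × 0.002000 = 0.1759 lb
  Silica sand: 105.2 × 0.002000 = 0.2104 lb
  Potassium carbonate: 87.39 × 0.3204 = 28.00 lb
  Strontianite: 117.4 × 0.3004 = 35.27 lb
  Soda feldspar: 186.1 × 0.01310 = 2.438 lb
  Soda ash: 194.0 × 0.4146 = 80.43 lb
Total LOI = 146.5 lb
Glass = batch − LOI = 778.0 − 146.5 = 631.5 lb

LOI loss = 146.5 lb; glass = 631.5 lb; yield = 81.17%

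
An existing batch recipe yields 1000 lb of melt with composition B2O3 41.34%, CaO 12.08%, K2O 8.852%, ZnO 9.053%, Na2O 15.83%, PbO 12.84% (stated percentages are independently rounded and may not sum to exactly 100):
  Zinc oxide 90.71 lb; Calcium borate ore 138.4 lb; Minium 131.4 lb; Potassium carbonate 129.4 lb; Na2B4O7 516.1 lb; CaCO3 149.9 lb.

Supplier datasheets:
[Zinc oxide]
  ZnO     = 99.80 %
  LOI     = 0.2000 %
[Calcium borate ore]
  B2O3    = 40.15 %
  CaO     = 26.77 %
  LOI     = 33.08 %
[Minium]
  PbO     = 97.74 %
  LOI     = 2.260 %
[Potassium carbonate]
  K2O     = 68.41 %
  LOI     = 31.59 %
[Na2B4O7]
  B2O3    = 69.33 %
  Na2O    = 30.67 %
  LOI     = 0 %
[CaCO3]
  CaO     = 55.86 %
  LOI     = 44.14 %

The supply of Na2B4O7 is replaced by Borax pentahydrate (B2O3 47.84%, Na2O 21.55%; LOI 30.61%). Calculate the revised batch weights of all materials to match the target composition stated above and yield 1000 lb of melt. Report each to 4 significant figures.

All arithmetic holds full float precision at each step; intermediates are shown rounded to four significant figures in the working — a single rounding yields every reported figure. All derived quantities are computed at full precision (the totals, yield, ignition loss, glass mass, the six compositions) from the batch weights per 1000 lb of glass, as they appear in the problem or the answer.
Target masses of each oxide per 1000 lb melt:
  B2O3: 41.34% × 1000 = 413.4 lb
  CaO: 12.08% × 1000 = 120.8 lb
  K2O: 8.852% × 1000 = 88.52 lb
  ZnO: 9.053% × 1000 = 90.53 lb
  Na2O: 15.83% × 1000 = 158.3 lb
  PbO: 12.84% × 1000 = 128.4 lb
Balance tally, oxide-wise, working from each reported weight, relative to the basis at hand (summed amounts equal target values given rounding of the digits):
  B2O3: 154.4·0.4015 + 734.6·0.4784 = 413.4 lb (target 413.4 lb)
  CaO: 154.4·0.2677 + 142.3·0.5586 = 120.8 lb (target 120.8 lb)
  K2O: 129.4·0.6841 = 88.52 lb (target 88.52 lb)
  ZnO: 90.71·0.9980 = 90.53 lb (target 90.53 lb)
  Na2O: 734.6·0.2155 = 158.3 lb (target 158.3 lb)
  PbO: 131.4·0.9774 = 128.4 lb (target 128.4 lb)
Consistency of the glass mass: total charge less LOI = 1000 lb (the Σ of target masses is 1000 lb; against the stated basis, 1000 lb — a pure rounding effect).
Summing the batch: Σ batch = 1383 lb; the LOI term Σ batch·LOI equals 382.8 lb; yield, glass over the total, = 72.32%.

Revised batch per 1000 lb melt:
  Zinc oxide: 90.71 lb
  Calcium borate ore: 154.4 lb
  Minium: 131.4 lb
  Potassium carbonate: 129.4 lb
  Borax pentahydrate: 734.6 lb
  CaCO3: 142.3 lb
Total batch = 1383 lb; LOI loss = 382.8 lb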